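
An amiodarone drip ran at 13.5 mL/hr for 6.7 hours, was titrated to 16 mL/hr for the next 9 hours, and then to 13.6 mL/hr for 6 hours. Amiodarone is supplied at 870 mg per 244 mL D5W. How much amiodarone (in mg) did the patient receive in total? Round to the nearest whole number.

1127 mg

Concentration = 870 mg ÷ 244 mL = 3.565574 mg/mL
Stage 1: 13.5 mL/hr × 6.7 hr = 90.45 mL → 90.45 mL × 3.565574 mg/mL = 322.5061 mg
Stage 2: 16 mL/hr × 9 hr = 144 mL → 144 mL × 3.565574 mg/mL = 513.4426 mg
Stage 3: 13.6 mL/hr × 6 hr = 81.6 mL → 81.6 mL × 3.565574 mg/mL = 290.9508 mg
Total = 322.5061 + 513.4426 + 290.9508 = 1126.9 mg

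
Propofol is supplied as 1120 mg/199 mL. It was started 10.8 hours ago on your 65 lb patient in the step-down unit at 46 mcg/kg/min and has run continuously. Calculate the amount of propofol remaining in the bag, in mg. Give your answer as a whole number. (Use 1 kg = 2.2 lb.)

Weight = 65 lb ÷ 2.2 lb/kg = 29.54545 kg
Dose = 46 mcg/kg/min × 29.54545 kg = 1359.091 mcg/min
1359.091 mcg/min × 60 min/hr = 81545.45 mcg/hr
Concentration = 1120 mg ÷ 199 mL = 5.628141 mg/mL = 5628.141 mcg/mL
Rate = 81545.45 mcg/hr ÷ 5628.141 mcg/mL = 14.48888 mL/hr
Volume infused = 14.48888 mL/hr × 10.8 hr = 156.4799 mL
Volume remaining = 199 − 156.4799 = 42.5201 mL
Drug remaining = 42.5201 mL × 5628.141 mcg/mL = 239309.1 mcg = 239.3091 mg

239 mg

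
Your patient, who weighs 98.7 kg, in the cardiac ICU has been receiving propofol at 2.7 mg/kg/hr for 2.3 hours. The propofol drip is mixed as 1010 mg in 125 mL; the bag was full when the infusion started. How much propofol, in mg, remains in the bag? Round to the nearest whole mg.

Dose = 2.7 mg/kg/hr × 98.7 kg = 266.49 mg/hr
Concentration = 1010 mg ÷ 125 mL = 8.08 mg/mL
Rate = 266.49 mg/hr ÷ 8.08 mg/mL = 32.98144 mL/hr
Volume infused = 32.98144 mL/hr × 2.3 hr = 75.8573 mL
Volume remaining = 125 − 75.8573 = 49.1427 mL
Drug remaining = 49.1427 mL × 8.08 mg/mL = 397.073 mg

397 mg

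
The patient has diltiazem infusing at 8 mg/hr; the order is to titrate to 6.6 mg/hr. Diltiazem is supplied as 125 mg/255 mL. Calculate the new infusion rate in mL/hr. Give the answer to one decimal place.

13.5 mL/hr

Concentration = 125 mg ÷ 255 mL = 0.4901961 mg/mL
Rate = 6.6 mg/hr ÷ 0.4901961 mg/mL = 13.464 mL/hr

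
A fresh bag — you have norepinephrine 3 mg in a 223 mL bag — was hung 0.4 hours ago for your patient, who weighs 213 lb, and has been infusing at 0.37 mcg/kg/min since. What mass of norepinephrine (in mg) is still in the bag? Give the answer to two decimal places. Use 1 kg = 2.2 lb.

2.14 mg

Weight = 213 lb ÷ 2.2 lb/kg = 96.81818 kg
Dose = 0.37 mcg/kg/min × 96.81818 kg = 35.82273 mcg/min
35.82273 mcg/min × 60 min/hr = 2149.364 mcg/hr
Concentration = 3 mg ÷ 223 mL = 0.01345291 mg/mL = 13.45291 mcg/mL
Rate = 2149.364 mcg/hr ÷ 13.45291 mcg/mL = 159.7694 mL/hr
Volume infused = 159.7694 mL/hr × 0.4 hr = 63.90775 mL
Volume remaining = 223 − 63.90775 = 159.0923 mL
Drug remaining = 159.0923 mL × 13.45291 mcg/mL = 2140.255 mcg = 2.140255 mg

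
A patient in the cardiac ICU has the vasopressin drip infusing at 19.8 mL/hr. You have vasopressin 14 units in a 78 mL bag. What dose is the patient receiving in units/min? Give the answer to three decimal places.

0.059 units/min

Concentration = 14 units ÷ 78 mL = 0.1794872 units/mL
Drug rate = 19.8 mL/hr × 0.1794872 units/mL = 3.553846 units/hr
3.553846 units/hr ÷ 60 min/hr = 0.05923077 units/min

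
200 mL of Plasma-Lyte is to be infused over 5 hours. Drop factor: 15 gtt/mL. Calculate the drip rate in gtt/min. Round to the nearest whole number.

10 gtt/min

200 mL ÷ (5 hr × 60 = 300 min) = 0.6666667 mL/min
0.6666667 mL/min × 15 gtt/mL = 10 gtt/min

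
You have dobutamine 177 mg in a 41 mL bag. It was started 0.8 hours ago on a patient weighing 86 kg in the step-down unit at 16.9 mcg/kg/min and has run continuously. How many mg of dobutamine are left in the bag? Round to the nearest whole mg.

107 mg

Dose = 16.9 mcg/kg/min × 86 kg = 1453.4 mcg/min
1453.4 mcg/min × 60 min/hr = 87204 mcg/hr
Concentration = 177 mg ÷ 41 mL = 4.317073 mg/mL = 4317.073 mcg/mL
Rate = 87204 mcg/hr ÷ 4317.073 mcg/mL = 20.1998 mL/hr
Volume infused = 20.1998 mL/hr × 0.8 hr = 16.15984 mL
Volume remaining = 41 − 16.15984 = 24.84016 mL
Drug remaining = 24.84016 mL × 4317.073 mcg/mL = 107236.8 mcg = 107.2368 mg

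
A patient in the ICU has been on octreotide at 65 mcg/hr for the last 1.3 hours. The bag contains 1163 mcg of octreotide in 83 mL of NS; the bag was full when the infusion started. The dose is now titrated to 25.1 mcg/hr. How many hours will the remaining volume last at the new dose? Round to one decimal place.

43.0 hours

Initial rate:
Concentration = 1163 mcg ÷ 83 mL = 14.01205 mcg/mL
Rate = 65 mcg/hr ÷ 14.01205 mcg/mL = 4.638865 mL/hr
Volume infused so far = 4.638865 mL/hr × 1.3 hr = 6.030525 mL
Volume remaining = 83 − 6.030525 = 76.96948 mL
New rate:
Rate = 25.1 mcg/hr ÷ 14.01205 mcg/mL = 1.791316 mL/hr
Time remaining = 76.96948 mL ÷ 1.791316 mL/hr = 42.96813 hr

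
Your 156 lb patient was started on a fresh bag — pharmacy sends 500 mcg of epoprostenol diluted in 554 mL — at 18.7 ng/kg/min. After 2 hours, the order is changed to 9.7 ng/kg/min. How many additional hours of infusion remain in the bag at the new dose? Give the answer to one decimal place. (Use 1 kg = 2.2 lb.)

Initial rate:
Weight = 156 lb ÷ 2.2 lb/kg = 70.90909 kg
Dose = 18.7 ng/kg/min × 70.90909 kg = 1326 ng/min
1326 ng/min × 60 min/hr = 79560 ng/hr
Concentration = 500 mcg ÷ 554 mL = 0.9025271 mcg/mL = 902.5271 ng/mL
Rate = 79560 ng/hr ÷ 902.5271 ng/mL = 88.15248 mL/hr
Volume infused so far = 88.15248 mL/hr × 2 hr = 176.305 mL
Volume remaining = 554 − 176.305 = 377.695 mL
New rate:
Dose = 9.7 ng/kg/min × 70.90909 kg = 687.8182 ng/min
687.8182 ng/min × 60 min/hr = 41269.09 ng/hr
Rate = 41269.09 ng/hr ÷ 902.5271 ng/mL = 45.72615 mL/hr
Time remaining = 377.695 mL ÷ 45.72615 mL/hr = 8.259935 hr

8.3 hours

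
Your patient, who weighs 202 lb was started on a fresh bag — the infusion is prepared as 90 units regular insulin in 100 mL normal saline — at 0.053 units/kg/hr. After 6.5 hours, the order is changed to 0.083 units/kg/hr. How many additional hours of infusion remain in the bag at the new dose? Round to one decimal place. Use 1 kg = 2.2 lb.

7.7 hours

Initial rate:
Weight = 202 lb ÷ 2.2 lb/kg = 91.81818 kg
Dose = 0.053 units/kg/hr × 91.81818 kg = 4.866364 units/hr
Concentration = 90 units ÷ 100 mL = 0.9 units/mL
Rate = 4.866364 units/hr ÷ 0.9 units/mL = 5.407071 mL/hr
Volume infused so far = 5.407071 mL/hr × 6.5 hr = 35.14596 mL
Volume remaining = 100 − 35.14596 = 64.85404 mL
New rate:
Dose = 0.083 units/kg/hr × 91.81818 kg = 7.620909 units/hr
Rate = 7.620909 units/hr ÷ 0.9 units/mL = 8.467677 mL/hr
Time remaining = 64.85404 mL ÷ 8.467677 mL/hr = 7.659012 hr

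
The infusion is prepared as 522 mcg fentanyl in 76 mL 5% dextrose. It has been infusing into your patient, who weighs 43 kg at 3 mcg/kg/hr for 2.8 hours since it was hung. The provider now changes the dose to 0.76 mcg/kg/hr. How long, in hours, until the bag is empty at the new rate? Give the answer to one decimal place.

4.9 hours

Initial rate:
Dose = 3 mcg/kg/hr × 43 kg = 129 mcg/hr
Concentration = 522 mcg ÷ 76 mL = 6.868421 mcg/mL
Rate = 129 mcg/hr ÷ 6.868421 mcg/mL = 18.78161 mL/hr
Volume infused so far = 18.78161 mL/hr × 2.8 hr = 52.58851 mL
Volume remaining = 76 − 52.58851 = 23.41149 mL
New rate:
Dose = 0.76 mcg/kg/hr × 43 kg = 32.68 mcg/hr
Rate = 32.68 mcg/hr ÷ 6.868421 mcg/mL = 4.758008 mL/hr
Time remaining = 23.41149 mL ÷ 4.758008 mL/hr = 4.920441 hr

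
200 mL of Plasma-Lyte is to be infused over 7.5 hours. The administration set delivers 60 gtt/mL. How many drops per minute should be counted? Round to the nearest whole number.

200 mL ÷ (7.5 hr × 60 = 450 min) = 0.4444444 mL/min
0.4444444 mL/min × 60 gtt/mL = 26.66667 gtt/min

27 gtt/min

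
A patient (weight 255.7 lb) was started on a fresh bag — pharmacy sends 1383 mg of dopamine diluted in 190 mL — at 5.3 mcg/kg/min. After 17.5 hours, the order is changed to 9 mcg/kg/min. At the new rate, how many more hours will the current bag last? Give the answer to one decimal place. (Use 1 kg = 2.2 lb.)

11.7 hours

Initial rate:
Weight = 255.7 lb ÷ 2.2 lb/kg = 116.2273 kg
Dose = 5.3 mcg/kg/min × 116.2273 kg = 616.0045 mcg/min
616.0045 mcg/min × 60 min/hr = 36960.27 mcg/hr
Concentration = 1383 mg ÷ 190 mL = 7.278947 mg/mL = 7278.947 mcg/mL
Rate = 36960.27 mcg/hr ÷ 7278.947 mcg/mL = 5.077695 mL/hr
Volume infused so far = 5.077695 mL/hr × 17.5 hr = 88.85966 mL
Volume remaining = 190 − 88.85966 = 101.1403 mL
New rate:
Dose = 9 mcg/kg/min × 116.2273 kg = 1046.045 mcg/min
1046.045 mcg/min × 60 min/hr = 62762.73 mcg/hr
Rate = 62762.73 mcg/hr ÷ 7278.947 mcg/mL = 8.6225 mL/hr
Time remaining = 101.1403 mL ÷ 8.6225 mL/hr = 11.72982 hr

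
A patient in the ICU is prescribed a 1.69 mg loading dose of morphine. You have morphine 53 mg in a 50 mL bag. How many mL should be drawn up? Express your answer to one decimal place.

Concentration = 53 mg ÷ 50 mL = 1.06 mg/mL
Volume = 1.69 mg ÷ 1.06 mg/mL = 1.59434 mL

1.6 mL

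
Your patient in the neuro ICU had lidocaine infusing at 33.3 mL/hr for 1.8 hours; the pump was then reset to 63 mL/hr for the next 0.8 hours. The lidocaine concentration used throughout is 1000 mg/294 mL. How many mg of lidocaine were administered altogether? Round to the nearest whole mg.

Concentration = 1000 mg ÷ 294 mL = 3.401361 mg/mL
Stage 1: 33.3 mL/hr × 1.8 hr = 59.94 mL → 59.94 mL × 3.401361 mg/mL = 203.8776 mg
Stage 2: 63 mL/hr × 0.8 hr = 50.4 mL → 50.4 mL × 3.401361 mg/mL = 171.4286 mg
Total = 203.8776 + 171.4286 = 375.3061 mg

375 mg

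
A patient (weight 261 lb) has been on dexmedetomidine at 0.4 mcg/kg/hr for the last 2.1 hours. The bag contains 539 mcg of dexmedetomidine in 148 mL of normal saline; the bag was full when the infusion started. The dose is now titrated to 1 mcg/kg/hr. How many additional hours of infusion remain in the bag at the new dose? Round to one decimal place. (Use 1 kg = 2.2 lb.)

3.7 hours

Initial rate:
Weight = 261 lb ÷ 2.2 lb/kg = 118.6364 kg
Dose = 0.4 mcg/kg/hr × 118.6364 kg = 47.45455 mcg/hr
Concentration = 539 mcg ÷ 148 mL = 3.641892 mcg/mL
Rate = 47.45455 mcg/hr ÷ 3.641892 mcg/mL = 13.03019 mL/hr
Volume infused so far = 13.03019 mL/hr × 2.1 hr = 27.3634 mL
Volume remaining = 148 − 27.3634 = 120.6366 mL
New rate:
Dose = 1 mcg/kg/hr × 118.6364 kg = 118.6364 mcg/hr
Rate = 118.6364 mcg/hr ÷ 3.641892 mcg/mL = 32.57548 mL/hr
Time remaining = 120.6366 mL ÷ 32.57548 mL/hr = 3.703295 hr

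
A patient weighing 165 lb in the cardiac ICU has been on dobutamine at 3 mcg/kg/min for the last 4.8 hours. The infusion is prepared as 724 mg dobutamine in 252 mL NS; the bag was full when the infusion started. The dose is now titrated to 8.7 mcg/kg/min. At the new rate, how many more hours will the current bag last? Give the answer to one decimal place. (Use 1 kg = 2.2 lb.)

Initial rate:
Weight = 165 lb ÷ 2.2 lb/kg = 75 kg
Dose = 3 mcg/kg/min × 75 kg = 225 mcg/min
225 mcg/min × 60 min/hr = 13500 mcg/hr
Concentration = 724 mg ÷ 252 mL = 2.873016 mg/mL = 2873.016 mcg/mL
Rate = 13500 mcg/hr ÷ 2873.016 mcg/mL = 4.698895 mL/hr
Volume infused so far = 4.698895 mL/hr × 4.8 hr = 22.5547 mL
Volume remaining = 252 − 22.5547 = 229.4453 mL
New rate:
Dose = 8.7 mcg/kg/min × 75 kg = 652.5 mcg/min
652.5 mcg/min × 60 min/hr = 39150 mcg/hr
Rate = 39150 mcg/hr ÷ 2873.016 mcg/mL = 13.6268 mL/hr
Time remaining = 229.4453 mL ÷ 13.6268 mL/hr = 16.8378 hr

16.8 hours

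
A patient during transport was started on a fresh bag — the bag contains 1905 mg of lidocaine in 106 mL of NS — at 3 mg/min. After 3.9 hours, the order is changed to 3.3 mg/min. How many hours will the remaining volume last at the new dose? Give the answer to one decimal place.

Initial rate:
3 mg/min × 60 min/hr = 180 mg/hr
Concentration = 1905 mg ÷ 106 mL = 17.9717 mg/mL
Rate = 180 mg/hr ÷ 17.9717 mg/mL = 10.01575 mL/hr
Volume infused so far = 10.01575 mL/hr × 3.9 hr = 39.06142 mL
Volume remaining = 106 − 39.06142 = 66.93858 mL
New rate:
3.3 mg/min × 60 min/hr = 198 mg/hr
Rate = 198 mg/hr ÷ 17.9717 mg/mL = 11.01732 mL/hr
Time remaining = 66.93858 mL ÷ 11.01732 mL/hr = 6.075758 hr

6.1 hours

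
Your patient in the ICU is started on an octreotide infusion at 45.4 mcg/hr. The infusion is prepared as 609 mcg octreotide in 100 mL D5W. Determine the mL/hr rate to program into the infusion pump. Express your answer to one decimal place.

Concentration = 609 mcg ÷ 100 mL = 6.09 mcg/mL
Rate = 45.4 mcg/hr ÷ 6.09 mcg/mL = 7.454844 mL/hr

7.5 mL/hr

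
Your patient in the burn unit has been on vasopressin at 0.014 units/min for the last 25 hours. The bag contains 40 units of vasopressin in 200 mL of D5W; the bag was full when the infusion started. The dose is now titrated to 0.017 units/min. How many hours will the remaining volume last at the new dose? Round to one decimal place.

18.6 hours

Initial rate:
0.014 units/min × 60 min/hr = 0.84 units/hr
Concentration = 40 units ÷ 200 mL = 0.2 units/mL
Rate = 0.84 units/hr ÷ 0.2 units/mL = 4.2 mL/hr
Volume infused so far = 4.2 mL/hr × 25 hr = 105 mL
Volume remaining = 200 − 105 = 95 mL
New rate:
0.017 units/min × 60 min/hr = 1.02 units/hr
Rate = 1.02 units/hr ÷ 0.2 units/mL = 5.1 mL/hr
Time remaining = 95 mL ÷ 5.1 mL/hr = 18.62745 hr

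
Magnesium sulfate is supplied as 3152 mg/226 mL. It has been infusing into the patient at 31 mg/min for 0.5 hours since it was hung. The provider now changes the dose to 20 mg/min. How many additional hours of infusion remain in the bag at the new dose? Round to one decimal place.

Initial rate:
31 mg/min × 60 min/hr = 1860 mg/hr
Concentration = 3152 mg ÷ 226 mL = 13.9469 mg/mL
Rate = 1860 mg/hr ÷ 13.9469 mg/mL = 133.3629 mL/hr
Volume infused so far = 133.3629 mL/hr × 0.5 hr = 66.68147 mL
Volume remaining = 226 − 66.68147 = 159.3185 mL
New rate:
20 mg/min × 60 min/hr = 1200 mg/hr
Rate = 1200 mg/hr ÷ 13.9469 mg/mL = 86.04061 mL/hr
Time remaining = 159.3185 mL ÷ 86.04061 mL/hr = 1.851667 hr

1.9 hours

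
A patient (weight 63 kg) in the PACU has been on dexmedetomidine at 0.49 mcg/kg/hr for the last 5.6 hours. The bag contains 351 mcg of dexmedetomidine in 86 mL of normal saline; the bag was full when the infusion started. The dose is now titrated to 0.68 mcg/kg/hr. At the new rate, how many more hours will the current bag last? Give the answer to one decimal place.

4.2 hours

Initial rate:
Dose = 0.49 mcg/kg/hr × 63 kg = 30.87 mcg/hr
Concentration = 351 mcg ÷ 86 mL = 4.081395 mcg/mL
Rate = 30.87 mcg/hr ÷ 4.081395 mcg/mL = 7.56359 mL/hr
Volume infused so far = 7.56359 mL/hr × 5.6 hr = 42.3561 mL
Volume remaining = 86 − 42.3561 = 43.6439 mL
New rate:
Dose = 0.68 mcg/kg/hr × 63 kg = 42.84 mcg/hr
Rate = 42.84 mcg/hr ÷ 4.081395 mcg/mL = 10.49641 mL/hr
Time remaining = 43.6439 mL ÷ 10.49641 mL/hr = 4.157983 hr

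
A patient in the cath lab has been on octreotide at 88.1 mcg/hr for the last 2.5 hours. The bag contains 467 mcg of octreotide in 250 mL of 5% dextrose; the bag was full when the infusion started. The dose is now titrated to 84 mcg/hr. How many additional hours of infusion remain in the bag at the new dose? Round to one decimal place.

Initial rate:
Concentration = 467 mcg ÷ 250 mL = 1.868 mcg/mL
Rate = 88.1 mcg/hr ÷ 1.868 mcg/mL = 47.16274 mL/hr
Volume infused so far = 47.16274 mL/hr × 2.5 hr = 117.9069 mL
Volume remaining = 250 − 117.9069 = 132.0931 mL
New rate:
Rate = 84 mcg/hr ÷ 1.868 mcg/mL = 44.96788 mL/hr
Time remaining = 132.0931 mL ÷ 44.96788 mL/hr = 2.9375 hr

2.9 hours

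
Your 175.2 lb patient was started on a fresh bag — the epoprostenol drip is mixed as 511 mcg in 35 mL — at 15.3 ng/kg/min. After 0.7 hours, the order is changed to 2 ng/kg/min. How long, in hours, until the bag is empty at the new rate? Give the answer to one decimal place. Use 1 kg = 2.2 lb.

48.1 hours

Initial rate:
Weight = 175.2 lb ÷ 2.2 lb/kg = 79.63636 kg
Dose = 15.3 ng/kg/min × 79.63636 kg = 1218.436 ng/min
1218.436 ng/min × 60 min/hr = 73106.18 ng/hr
Concentration = 511 mcg ÷ 35 mL = 14.6 mcg/mL = 14600 ng/mL
Rate = 73106.18 ng/hr ÷ 14600 ng/mL = 5.007273 mL/hr
Volume infused so far = 5.007273 mL/hr × 0.7 hr = 3.505091 mL
Volume remaining = 35 − 3.505091 = 31.49491 mL
New rate:
Dose = 2 ng/kg/min × 79.63636 kg = 159.2727 ng/min
159.2727 ng/min × 60 min/hr = 9556.364 ng/hr
Rate = 9556.364 ng/hr ÷ 14600 ng/mL = 0.6545455 mL/hr
Time remaining = 31.49491 mL ÷ 0.6545455 mL/hr = 48.11722 hr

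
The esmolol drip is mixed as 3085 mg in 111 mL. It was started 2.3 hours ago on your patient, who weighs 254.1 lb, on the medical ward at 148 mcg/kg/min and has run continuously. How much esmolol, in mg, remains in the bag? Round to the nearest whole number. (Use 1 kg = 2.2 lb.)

726 mg

Weight = 254.1 lb ÷ 2.2 lb/kg = 115.5 kg
Dose = 148 mcg/kg/min × 115.5 kg = 17094 mcg/min
17094 mcg/min × 60 min/hr = 1025640 mcg/hr
Concentration = 3085 mg ÷ 111 mL = 27.79279 mg/mL = 27792.79 mcg/mL
Rate = 1025640 mcg/hr ÷ 27792.79 mcg/mL = 36.90309 mL/hr
Volume infused = 36.90309 mL/hr × 2.3 hr = 84.87711 mL
Volume remaining = 111 − 84.87711 = 26.12289 mL
Drug remaining = 26.12289 mL × 27792.79 mcg/mL = 726028 mcg = 726.028 mg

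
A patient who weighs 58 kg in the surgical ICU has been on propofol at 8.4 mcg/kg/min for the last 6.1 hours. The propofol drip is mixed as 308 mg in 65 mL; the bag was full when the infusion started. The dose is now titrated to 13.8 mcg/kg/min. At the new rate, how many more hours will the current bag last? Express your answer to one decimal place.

Initial rate:
Dose = 8.4 mcg/kg/min × 58 kg = 487.2 mcg/min
487.2 mcg/min × 60 min/hr = 29232 mcg/hr
Concentration = 308 mg ÷ 65 mL = 4.738462 mg/mL = 4738.462 mcg/mL
Rate = 29232 mcg/hr ÷ 4738.462 mcg/mL = 6.169091 mL/hr
Volume infused so far = 6.169091 mL/hr × 6.1 hr = 37.63145 mL
Volume remaining = 65 − 37.63145 = 27.36855 mL
New rate:
Dose = 13.8 mcg/kg/min × 58 kg = 800.4 mcg/min
800.4 mcg/min × 60 min/hr = 48024 mcg/hr
Rate = 48024 mcg/hr ÷ 4738.462 mcg/mL = 10.13494 mL/hr
Time remaining = 27.36855 mL ÷ 10.13494 mL/hr = 2.700416 hr

2.7 hours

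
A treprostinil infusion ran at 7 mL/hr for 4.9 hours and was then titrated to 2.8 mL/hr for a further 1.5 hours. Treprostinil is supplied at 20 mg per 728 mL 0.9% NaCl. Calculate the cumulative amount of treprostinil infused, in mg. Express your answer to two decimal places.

1.06 mg

Concentration = 20 mg ÷ 728 mL = 0.02747253 mg/mL
Stage 1: 7 mL/hr × 4.9 hr = 34.3 mL → 34.3 mL × 0.02747253 mg/mL = 0.9423077 mg
Stage 2: 2.8 mL/hr × 1.5 hr = 4.2 mL → 4.2 mL × 0.02747253 mg/mL = 0.1153846 mg
Total = 0.9423077 + 0.1153846 = 1.057692 mg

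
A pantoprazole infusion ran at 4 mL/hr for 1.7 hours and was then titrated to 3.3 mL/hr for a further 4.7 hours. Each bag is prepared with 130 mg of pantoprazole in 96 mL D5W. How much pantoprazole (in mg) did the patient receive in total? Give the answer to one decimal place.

Concentration = 130 mg ÷ 96 mL = 1.354167 mg/mL
Stage 1: 4 mL/hr × 1.7 hr = 6.8 mL → 6.8 mL × 1.354167 mg/mL = 9.208333 mg
Stage 2: 3.3 mL/hr × 4.7 hr = 15.51 mL → 15.51 mL × 1.354167 mg/mL = 21.00313 mg
Total = 9.208333 + 21.00313 = 30.21146 mg

30.2 mg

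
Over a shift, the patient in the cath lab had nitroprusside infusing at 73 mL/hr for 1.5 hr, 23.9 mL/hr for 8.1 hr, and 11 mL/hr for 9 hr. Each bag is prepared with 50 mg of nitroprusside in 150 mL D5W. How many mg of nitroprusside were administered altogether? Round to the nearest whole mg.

134 mg

Concentration = 50 mg ÷ 150 mL = 0.3333333 mg/mL
Stage 1: 73 mL/hr × 1.5 hr = 109.5 mL → 109.5 mL × 0.3333333 mg/mL = 36.5 mg
Stage 2: 23.9 mL/hr × 8.1 hr = 193.59 mL → 193.59 mL × 0.3333333 mg/mL = 64.53 mg
Stage 3: 11 mL/hr × 9 hr = 99 mL → 99 mL × 0.3333333 mg/mL = 33 mg
Total = 36.5 + 64.53 + 33 = 134.03 mg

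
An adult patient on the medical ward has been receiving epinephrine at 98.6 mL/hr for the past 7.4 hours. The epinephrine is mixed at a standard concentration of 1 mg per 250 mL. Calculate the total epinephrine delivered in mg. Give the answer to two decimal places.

Concentration = 1 mg ÷ 250 mL = 0.004 mg/mL = 4 mcg/mL
Drug rate = 98.6 mL/hr × 4 mcg/mL = 394.4 mcg/hr
Total = 394.4 mcg/hr × 7.4 hr = 2918.56 mcg = 2.91856 mg

2.92 mg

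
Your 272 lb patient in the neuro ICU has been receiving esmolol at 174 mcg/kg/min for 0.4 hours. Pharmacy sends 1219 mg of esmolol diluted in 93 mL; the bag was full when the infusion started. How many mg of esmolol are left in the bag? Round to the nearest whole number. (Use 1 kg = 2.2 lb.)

703 mg

Weight = 272 lb ÷ 2.2 lb/kg = 123.6364 kg
Dose = 174 mcg/kg/min × 123.6364 kg = 21512.73 mcg/min
21512.73 mcg/min × 60 min/hr = 1290764 mcg/hr
Concentration = 1219 mg ÷ 93 mL = 13.10753 mg/mL = 13107.53 mcg/mL
Rate = 1290764 mcg/hr ÷ 13107.53 mcg/mL = 98.47499 mL/hr
Volume infused = 98.47499 mL/hr × 0.4 hr = 39.39 mL
Volume remaining = 93 − 39.39 = 53.61 mL
Drug remaining = 53.61 mL × 13107.53 mcg/mL = 702694.5 mcg = 702.6945 mg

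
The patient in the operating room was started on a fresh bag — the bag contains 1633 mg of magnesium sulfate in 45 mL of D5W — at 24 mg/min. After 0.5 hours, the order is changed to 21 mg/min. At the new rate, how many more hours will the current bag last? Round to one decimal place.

0.7 hours

Initial rate:
24 mg/min × 60 min/hr = 1440 mg/hr
Concentration = 1633 mg ÷ 45 mL = 36.28889 mg/mL
Rate = 1440 mg/hr ÷ 36.28889 mg/mL = 39.68157 mL/hr
Volume infused so far = 39.68157 mL/hr × 0.5 hr = 19.84078 mL
Volume remaining = 45 − 19.84078 = 25.15922 mL
New rate:
21 mg/min × 60 min/hr = 1260 mg/hr
Rate = 1260 mg/hr ÷ 36.28889 mg/mL = 34.72137 mL/hr
Time remaining = 25.15922 mL ÷ 34.72137 mL/hr = 0.7246032 hr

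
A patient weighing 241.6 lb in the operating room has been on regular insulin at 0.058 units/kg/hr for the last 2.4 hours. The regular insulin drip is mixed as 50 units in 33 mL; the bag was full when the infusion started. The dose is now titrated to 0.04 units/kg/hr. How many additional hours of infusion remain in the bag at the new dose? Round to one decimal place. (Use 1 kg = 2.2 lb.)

7.9 hours

Initial rate:
Weight = 241.6 lb ÷ 2.2 lb/kg = 109.8182 kg
Dose = 0.058 units/kg/hr × 109.8182 kg = 6.369455 units/hr
Concentration = 50 units ÷ 33 mL = 1.515152 units/mL
Rate = 6.369455 units/hr ÷ 1.515152 units/mL = 4.20384 mL/hr
Volume infused so far = 4.20384 mL/hr × 2.4 hr = 10.08922 mL
Volume remaining = 33 − 10.08922 = 22.91078 mL
New rate:
Dose = 0.04 units/kg/hr × 109.8182 kg = 4.392727 units/hr
Rate = 4.392727 units/hr ÷ 1.515152 units/mL = 2.8992 mL/hr
Time remaining = 22.91078 mL ÷ 2.8992 mL/hr = 7.90245 hr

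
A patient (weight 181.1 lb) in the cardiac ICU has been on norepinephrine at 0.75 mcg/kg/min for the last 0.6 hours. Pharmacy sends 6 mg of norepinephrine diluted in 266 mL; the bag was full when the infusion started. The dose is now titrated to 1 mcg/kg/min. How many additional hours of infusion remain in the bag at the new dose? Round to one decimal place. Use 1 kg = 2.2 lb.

Initial rate:
Weight = 181.1 lb ÷ 2.2 lb/kg = 82.31818 kg
Dose = 0.75 mcg/kg/min × 82.31818 kg = 61.73864 mcg/min
61.73864 mcg/min × 60 min/hr = 3704.318 mcg/hr
Concentration = 6 mg ÷ 266 mL = 0.02255639 mg/mL = 22.55639 mcg/mL
Rate = 3704.318 mcg/hr ÷ 22.55639 mcg/mL = 164.2248 mL/hr
Volume infused so far = 164.2248 mL/hr × 0.6 hr = 98.53486 mL
Volume remaining = 266 − 98.53486 = 167.4651 mL
New rate:
Dose = 1 mcg/kg/min × 82.31818 kg = 82.31818 mcg/min
82.31818 mcg/min × 60 min/hr = 4939.091 mcg/hr
Rate = 4939.091 mcg/hr ÷ 22.55639 mcg/mL = 218.9664 mL/hr
Time remaining = 167.4651 mL ÷ 218.9664 mL/hr = 0.7647985 hr

0.8 hours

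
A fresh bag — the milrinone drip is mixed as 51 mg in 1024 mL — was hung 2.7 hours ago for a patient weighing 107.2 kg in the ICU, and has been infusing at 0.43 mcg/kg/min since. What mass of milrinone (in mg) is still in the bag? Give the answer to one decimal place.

Dose = 0.43 mcg/kg/min × 107.2 kg = 46.096 mcg/min
46.096 mcg/min × 60 min/hr = 2765.76 mcg/hr
Concentration = 51 mg ÷ 1024 mL = 0.04980469 mg/mL = 49.80469 mcg/mL
Rate = 2765.76 mcg/hr ÷ 49.80469 mcg/mL = 55.53212 mL/hr
Volume infused = 55.53212 mL/hr × 2.7 hr = 149.9367 mL
Volume remaining = 1024 − 149.9367 = 874.0633 mL
Drug remaining = 874.0633 mL × 49.80469 mcg/mL = 43532.45 mcg = 43.53245 mg

43.5 mg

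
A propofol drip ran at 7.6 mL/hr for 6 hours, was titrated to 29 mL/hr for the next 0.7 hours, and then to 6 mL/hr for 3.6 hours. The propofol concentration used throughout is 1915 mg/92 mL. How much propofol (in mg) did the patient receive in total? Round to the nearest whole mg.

Concentration = 1915 mg ÷ 92 mL = 20.81522 mg/mL
Stage 1: 7.6 mL/hr × 6 hr = 45.6 mL → 45.6 mL × 20.81522 mg/mL = 949.1739 mg
Stage 2: 29 mL/hr × 0.7 hr = 20.3 mL → 20.3 mL × 20.81522 mg/mL = 422.5489 mg
Stage 3: 6 mL/hr × 3.6 hr = 21.6 mL → 21.6 mL × 20.81522 mg/mL = 449.6087 mg
Total = 949.1739 + 422.5489 + 449.6087 = 1821.332 mg

1821 mg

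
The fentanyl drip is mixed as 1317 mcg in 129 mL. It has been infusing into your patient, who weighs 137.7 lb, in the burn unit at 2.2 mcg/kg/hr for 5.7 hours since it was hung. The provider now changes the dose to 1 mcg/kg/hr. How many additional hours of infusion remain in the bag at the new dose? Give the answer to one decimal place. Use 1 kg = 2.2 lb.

Initial rate:
Weight = 137.7 lb ÷ 2.2 lb/kg = 62.59091 kg
Dose = 2.2 mcg/kg/hr × 62.59091 kg = 137.7 mcg/hr
Concentration = 1317 mcg ÷ 129 mL = 10.2093 mcg/mL
Rate = 137.7 mcg/hr ÷ 10.2093 mcg/mL = 13.4877 mL/hr
Volume infused so far = 13.4877 mL/hr × 5.7 hr = 76.87989 mL
Volume remaining = 129 − 76.87989 = 52.12011 mL
New rate:
Dose = 1 mcg/kg/hr × 62.59091 kg = 62.59091 mcg/hr
Rate = 62.59091 mcg/hr ÷ 10.2093 mcg/mL = 6.130772 mL/hr
Time remaining = 52.12011 mL ÷ 6.130772 mL/hr = 8.501394 hr

8.5 hours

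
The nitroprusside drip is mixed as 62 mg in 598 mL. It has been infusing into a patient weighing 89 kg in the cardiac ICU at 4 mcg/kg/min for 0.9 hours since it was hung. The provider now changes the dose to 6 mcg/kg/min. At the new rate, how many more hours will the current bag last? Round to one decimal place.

Initial rate:
Dose = 4 mcg/kg/min × 89 kg = 356 mcg/min
356 mcg/min × 60 min/hr = 21360 mcg/hr
Concentration = 62 mg ÷ 598 mL = 0.1036789 mg/mL = 103.6789 mcg/mL
Rate = 21360 mcg/hr ÷ 103.6789 mcg/mL = 206.0206 mL/hr
Volume infused so far = 206.0206 mL/hr × 0.9 hr = 185.4186 mL
Volume remaining = 598 − 185.4186 = 412.5814 mL
New rate:
Dose = 6 mcg/kg/min × 89 kg = 534 mcg/min
534 mcg/min × 60 min/hr = 32040 mcg/hr
Rate = 32040 mcg/hr ÷ 103.6789 mcg/mL = 309.031 mL/hr
Time remaining = 412.5814 mL ÷ 309.031 mL/hr = 1.335081 hr

1.3 hours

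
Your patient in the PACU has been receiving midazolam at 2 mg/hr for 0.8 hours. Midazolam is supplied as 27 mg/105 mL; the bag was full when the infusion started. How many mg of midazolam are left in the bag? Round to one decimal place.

25.4 mg

Concentration = 27 mg ÷ 105 mL = 0.2571429 mg/mL
Rate = 2 mg/hr ÷ 0.2571429 mg/mL = 7.777778 mL/hr
Volume infused = 7.777778 mL/hr × 0.8 hr = 6.222222 mL
Volume remaining = 105 − 6.222222 = 98.77778 mL
Drug remaining = 98.77778 mL × 0.2571429 mg/mL = 25.4 mg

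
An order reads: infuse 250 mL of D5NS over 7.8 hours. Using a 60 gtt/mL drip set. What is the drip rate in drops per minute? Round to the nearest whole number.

32 gtt/min

250 mL ÷ (7.8 hr × 60 = 468 min) = 0.534188 mL/min
0.534188 mL/min × 60 gtt/mL = 32.05128 gtt/min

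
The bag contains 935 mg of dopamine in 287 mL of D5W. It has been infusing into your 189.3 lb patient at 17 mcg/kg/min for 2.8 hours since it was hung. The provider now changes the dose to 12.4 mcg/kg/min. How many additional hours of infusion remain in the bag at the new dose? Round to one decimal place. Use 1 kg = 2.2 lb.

Initial rate:
Weight = 189.3 lb ÷ 2.2 lb/kg = 86.04545 kg
Dose = 17 mcg/kg/min × 86.04545 kg = 1462.773 mcg/min
1462.773 mcg/min × 60 min/hr = 87766.36 mcg/hr
Concentration = 935 mg ÷ 287 mL = 3.25784 mg/mL = 3257.84 mcg/mL
Rate = 87766.36 mcg/hr ÷ 3257.84 mcg/mL = 26.94005 mL/hr
Volume infused so far = 26.94005 mL/hr × 2.8 hr = 75.43214 mL
Volume remaining = 287 − 75.43214 = 211.5679 mL
New rate:
Dose = 12.4 mcg/kg/min × 86.04545 kg = 1066.964 mcg/min
1066.964 mcg/min × 60 min/hr = 64017.82 mcg/hr
Rate = 64017.82 mcg/hr ÷ 3257.84 mcg/mL = 19.65039 mL/hr
Time remaining = 211.5679 mL ÷ 19.65039 mL/hr = 10.7666 hr

10.8 hours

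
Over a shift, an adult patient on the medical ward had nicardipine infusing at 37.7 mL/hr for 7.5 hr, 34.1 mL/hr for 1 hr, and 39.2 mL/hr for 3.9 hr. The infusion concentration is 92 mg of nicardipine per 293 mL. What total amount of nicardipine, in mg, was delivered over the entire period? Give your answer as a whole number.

147 mg

Concentration = 92 mg ÷ 293 mL = 0.3139932 mg/mL
Stage 1: 37.7 mL/hr × 7.5 hr = 282.75 mL → 282.75 mL × 0.3139932 mg/mL = 88.78157 mg
Stage 2: 34.1 mL/hr × 1 hr = 34.1 mL → 34.1 mL × 0.3139932 mg/mL = 10.70717 mg
Stage 3: 39.2 mL/hr × 3.9 hr = 152.88 mL → 152.88 mL × 0.3139932 mg/mL = 48.00328 mg
Total = 88.78157 + 10.70717 + 48.00328 = 147.492 mg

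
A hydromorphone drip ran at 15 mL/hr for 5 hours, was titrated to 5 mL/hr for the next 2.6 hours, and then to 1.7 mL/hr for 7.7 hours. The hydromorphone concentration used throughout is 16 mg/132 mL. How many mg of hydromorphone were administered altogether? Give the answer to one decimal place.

12.3 mg

Concentration = 16 mg ÷ 132 mL = 0.1212121 mg/mL
Stage 1: 15 mL/hr × 5 hr = 75 mL → 75 mL × 0.1212121 mg/mL = 9.090909 mg
Stage 2: 5 mL/hr × 2.6 hr = 13 mL → 13 mL × 0.1212121 mg/mL = 1.575758 mg
Stage 3: 1.7 mL/hr × 7.7 hr = 13.09 mL → 13.09 mL × 0.1212121 mg/mL = 1.586667 mg
Total = 9.090909 + 1.575758 + 1.586667 = 12.25333 mg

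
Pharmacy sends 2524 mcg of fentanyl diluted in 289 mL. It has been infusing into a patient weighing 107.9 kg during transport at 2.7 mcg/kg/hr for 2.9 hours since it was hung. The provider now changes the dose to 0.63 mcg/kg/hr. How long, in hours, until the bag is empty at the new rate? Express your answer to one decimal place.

24.7 hours

Initial rate:
Dose = 2.7 mcg/kg/hr × 107.9 kg = 291.33 mcg/hr
Concentration = 2524 mcg ÷ 289 mL = 8.733564 mcg/mL
Rate = 291.33 mcg/hr ÷ 8.733564 mcg/mL = 33.35752 mL/hr
Volume infused so far = 33.35752 mL/hr × 2.9 hr = 96.7368 mL
Volume remaining = 289 − 96.7368 = 192.2632 mL
New rate:
Dose = 0.63 mcg/kg/hr × 107.9 kg = 67.977 mcg/hr
Rate = 67.977 mcg/hr ÷ 8.733564 mcg/mL = 7.78342 mL/hr
Time remaining = 192.2632 mL ÷ 7.78342 mL/hr = 24.70163 hr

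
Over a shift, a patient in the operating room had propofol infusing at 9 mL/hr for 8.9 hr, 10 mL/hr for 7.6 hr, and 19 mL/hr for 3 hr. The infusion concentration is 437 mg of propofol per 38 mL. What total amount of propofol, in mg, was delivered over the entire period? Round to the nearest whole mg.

Concentration = 437 mg ÷ 38 mL = 11.5 mg/mL
Stage 1: 9 mL/hr × 8.9 hr = 80.1 mL → 80.1 mL × 11.5 mg/mL = 921.15 mg
Stage 2: 10 mL/hr × 7.6 hr = 76 mL → 76 mL × 11.5 mg/mL = 874 mg
Stage 3: 19 mL/hr × 3 hr = 57 mL → 57 mL × 11.5 mg/mL = 655.5 mg
Total = 921.15 + 874 + 655.5 = 2450.65 mg

2451 mg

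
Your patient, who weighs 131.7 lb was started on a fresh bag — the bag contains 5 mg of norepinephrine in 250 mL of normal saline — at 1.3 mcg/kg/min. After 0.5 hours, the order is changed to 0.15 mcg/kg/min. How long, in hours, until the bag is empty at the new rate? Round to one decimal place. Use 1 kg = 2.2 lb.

4.9 hours

Initial rate:
Weight = 131.7 lb ÷ 2.2 lb/kg = 59.86364 kg
Dose = 1.3 mcg/kg/min × 59.86364 kg = 77.82273 mcg/min
77.82273 mcg/min × 60 min/hr = 4669.364 mcg/hr
Concentration = 5 mg ÷ 250 mL = 0.02 mg/mL = 20 mcg/mL
Rate = 4669.364 mcg/hr ÷ 20 mcg/mL = 233.4682 mL/hr
Volume infused so far = 233.4682 mL/hr × 0.5 hr = 116.7341 mL
Volume remaining = 250 − 116.7341 = 133.2659 mL
New rate:
Dose = 0.15 mcg/kg/min × 59.86364 kg = 8.979545 mcg/min
8.979545 mcg/min × 60 min/hr = 538.7727 mcg/hr
Rate = 538.7727 mcg/hr ÷ 20 mcg/mL = 26.93864 mL/hr
Time remaining = 133.2659 mL ÷ 26.93864 mL/hr = 4.947018 hr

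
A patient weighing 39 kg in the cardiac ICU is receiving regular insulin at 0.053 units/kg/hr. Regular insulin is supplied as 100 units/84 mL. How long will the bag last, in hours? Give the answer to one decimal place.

Dose = 0.053 units/kg/hr × 39 kg = 2.067 units/hr
Concentration = 100 units ÷ 84 mL = 1.190476 units/mL
Rate = 2.067 units/hr ÷ 1.190476 units/mL = 1.73628 mL/hr
Duration = 84 mL ÷ 1.73628 mL/hr = 48.37929 hr

48.4 hours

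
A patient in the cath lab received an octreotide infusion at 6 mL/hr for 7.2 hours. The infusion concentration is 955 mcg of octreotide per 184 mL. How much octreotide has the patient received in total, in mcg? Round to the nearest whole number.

Concentration = 955 mcg ÷ 184 mL = 5.190217 mcg/mL
Drug rate = 6 mL/hr × 5.190217 mcg/mL = 31.1413 mcg/hr
Total = 31.1413 mcg/hr × 7.2 hr = 224.2174 mcg

224 mcg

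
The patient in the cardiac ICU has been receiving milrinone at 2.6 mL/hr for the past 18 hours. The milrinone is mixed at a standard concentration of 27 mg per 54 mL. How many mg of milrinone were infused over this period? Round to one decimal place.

Concentration = 27 mg ÷ 54 mL = 0.5 mg/mL = 500 mcg/mL
Drug rate = 2.6 mL/hr × 500 mcg/mL = 1300 mcg/hr
Total = 1300 mcg/hr × 18 hr = 23400 mcg = 23.4 mg

23.4 mg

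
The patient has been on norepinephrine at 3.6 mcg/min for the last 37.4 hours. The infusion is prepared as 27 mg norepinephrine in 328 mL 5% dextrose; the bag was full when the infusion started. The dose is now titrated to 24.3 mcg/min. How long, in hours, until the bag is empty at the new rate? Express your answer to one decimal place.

13.0 hours

Initial rate:
3.6 mcg/min × 60 min/hr = 216 mcg/hr
Concentration = 27 mg ÷ 328 mL = 0.08231707 mg/mL = 82.31707 mcg/mL
Rate = 216 mcg/hr ÷ 82.31707 mcg/mL = 2.624 mL/hr
Volume infused so far = 2.624 mL/hr × 37.4 hr = 98.1376 mL
Volume remaining = 328 − 98.1376 = 229.8624 mL
New rate:
24.3 mcg/min × 60 min/hr = 1458 mcg/hr
Rate = 1458 mcg/hr ÷ 82.31707 mcg/mL = 17.712 mL/hr
Time remaining = 229.8624 mL ÷ 17.712 mL/hr = 12.97778 hr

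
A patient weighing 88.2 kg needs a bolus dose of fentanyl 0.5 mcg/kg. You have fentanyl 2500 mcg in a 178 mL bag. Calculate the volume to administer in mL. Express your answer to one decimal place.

3.1 mL

Dose = 0.5 mcg/kg × 88.2 kg = 44.1 mcg
Concentration = 2500 mcg ÷ 178 mL = 14.04494 mcg/mL
Volume = 44.1 mcg ÷ 14.04494 mcg/mL = 3.13992 mL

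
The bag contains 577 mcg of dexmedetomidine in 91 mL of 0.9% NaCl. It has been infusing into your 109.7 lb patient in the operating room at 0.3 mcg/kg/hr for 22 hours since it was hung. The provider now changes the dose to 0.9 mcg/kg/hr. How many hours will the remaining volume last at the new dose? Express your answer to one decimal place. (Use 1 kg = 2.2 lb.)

Initial rate:
Weight = 109.7 lb ÷ 2.2 lb/kg = 49.86364 kg
Dose = 0.3 mcg/kg/hr × 49.86364 kg = 14.95909 mcg/hr
Concentration = 577 mcg ÷ 91 mL = 6.340659 mcg/mL
Rate = 14.95909 mcg/hr ÷ 6.340659 mcg/mL = 2.359233 mL/hr
Volume infused so far = 2.359233 mL/hr × 22 hr = 51.90312 mL
Volume remaining = 91 − 51.90312 = 39.09688 mL
New rate:
Dose = 0.9 mcg/kg/hr × 49.86364 kg = 44.87727 mcg/hr
Rate = 44.87727 mcg/hr ÷ 6.340659 mcg/mL = 7.077698 mL/hr
Time remaining = 39.09688 mL ÷ 7.077698 mL/hr = 5.523954 hr

5.5 hours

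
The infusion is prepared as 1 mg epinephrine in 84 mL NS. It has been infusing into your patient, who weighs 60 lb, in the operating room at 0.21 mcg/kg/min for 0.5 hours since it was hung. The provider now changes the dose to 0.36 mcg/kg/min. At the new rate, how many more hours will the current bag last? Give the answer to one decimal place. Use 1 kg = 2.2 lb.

1.4 hours

Initial rate:
Weight = 60 lb ÷ 2.2 lb/kg = 27.27273 kg
Dose = 0.21 mcg/kg/min × 27.27273 kg = 5.727273 mcg/min
5.727273 mcg/min × 60 min/hr = 343.6364 mcg/hr
Concentration = 1 mg ÷ 84 mL = 0.01190476 mg/mL = 11.90476 mcg/mL
Rate = 343.6364 mcg/hr ÷ 11.90476 mcg/mL = 28.86545 mL/hr
Volume infused so far = 28.86545 mL/hr × 0.5 hr = 14.43273 mL
Volume remaining = 84 − 14.43273 = 69.56727 mL
New rate:
Dose = 0.36 mcg/kg/min × 27.27273 kg = 9.818182 mcg/min
9.818182 mcg/min × 60 min/hr = 589.0909 mcg/hr
Rate = 589.0909 mcg/hr ÷ 11.90476 mcg/mL = 49.48364 mL/hr
Time remaining = 69.56727 mL ÷ 49.48364 mL/hr = 1.405864 hr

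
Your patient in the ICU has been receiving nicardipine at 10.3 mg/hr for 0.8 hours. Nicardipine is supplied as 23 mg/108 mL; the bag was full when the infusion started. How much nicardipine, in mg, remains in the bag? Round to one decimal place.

Concentration = 23 mg ÷ 108 mL = 0.212963 mg/mL
Rate = 10.3 mg/hr ÷ 0.212963 mg/mL = 48.36522 mL/hr
Volume infused = 48.36522 mL/hr × 0.8 hr = 38.69217 mL
Volume remaining = 108 − 38.69217 = 69.30783 mL
Drug remaining = 69.30783 mL × 0.212963 mg/mL = 14.76 mg

14.8 mg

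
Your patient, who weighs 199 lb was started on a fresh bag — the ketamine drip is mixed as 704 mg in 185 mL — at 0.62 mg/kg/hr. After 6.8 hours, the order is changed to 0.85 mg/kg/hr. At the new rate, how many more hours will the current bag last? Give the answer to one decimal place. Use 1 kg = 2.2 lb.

4.2 hours

Initial rate:
Weight = 199 lb ÷ 2.2 lb/kg = 90.45455 kg
Dose = 0.62 mg/kg/hr × 90.45455 kg = 56.08182 mg/hr
Concentration = 704 mg ÷ 185 mL = 3.805405 mg/mL
Rate = 56.08182 mg/hr ÷ 3.805405 mg/mL = 14.73741 mL/hr
Volume infused so far = 14.73741 mL/hr × 6.8 hr = 100.2144 mL
Volume remaining = 185 − 100.2144 = 84.78561 mL
New rate:
Dose = 0.85 mg/kg/hr × 90.45455 kg = 76.88636 mg/hr
Rate = 76.88636 mg/hr ÷ 3.805405 mg/mL = 20.20451 mL/hr
Time remaining = 84.78561 mL ÷ 20.20451 mL/hr = 4.19637 hr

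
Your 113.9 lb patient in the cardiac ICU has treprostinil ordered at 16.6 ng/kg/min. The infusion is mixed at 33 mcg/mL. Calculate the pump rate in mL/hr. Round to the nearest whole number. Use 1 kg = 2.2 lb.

Weight = 113.9 lb ÷ 2.2 lb/kg = 51.77273 kg
Dose = 16.6 ng/kg/min × 51.77273 kg = 859.4273 ng/min
859.4273 ng/min × 60 min/hr = 51565.64 ng/hr
Concentration = 33 mcg/mL = 33000 ng/mL
Rate = 51565.64 ng/hr ÷ 33000 ng/mL = 1.562595 mL/hr

2 mL/hr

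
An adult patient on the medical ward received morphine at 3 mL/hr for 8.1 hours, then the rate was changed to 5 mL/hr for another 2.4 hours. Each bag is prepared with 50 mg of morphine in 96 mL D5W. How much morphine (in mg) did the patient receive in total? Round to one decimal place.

18.9 mg

Concentration = 50 mg ÷ 96 mL = 0.5208333 mg/mL
Stage 1: 3 mL/hr × 8.1 hr = 24.3 mL → 24.3 mL × 0.5208333 mg/mL = 12.65625 mg
Stage 2: 5 mL/hr × 2.4 hr = 12 mL → 12 mL × 0.5208333 mg/mL = 6.25 mg
Total = 12.65625 + 6.25 = 18.90625 mg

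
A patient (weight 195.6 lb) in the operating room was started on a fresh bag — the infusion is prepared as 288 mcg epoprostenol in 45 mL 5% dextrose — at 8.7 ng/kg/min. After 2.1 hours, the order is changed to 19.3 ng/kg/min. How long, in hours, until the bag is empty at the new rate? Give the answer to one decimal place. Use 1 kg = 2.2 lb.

Initial rate:
Weight = 195.6 lb ÷ 2.2 lb/kg = 88.90909 kg
Dose = 8.7 ng/kg/min × 88.90909 kg = 773.5091 ng/min
773.5091 ng/min × 60 min/hr = 46410.55 ng/hr
Concentration = 288 mcg ÷ 45 mL = 6.4 mcg/mL = 6400 ng/mL
Rate = 46410.55 ng/hr ÷ 6400 ng/mL = 7.251648 mL/hr
Volume infused so far = 7.251648 mL/hr × 2.1 hr = 15.22846 mL
Volume remaining = 45 − 15.22846 = 29.77154 mL
New rate:
Dose = 19.3 ng/kg/min × 88.90909 kg = 1715.945 ng/min
1715.945 ng/min × 60 min/hr = 102956.7 ng/hr
Rate = 102956.7 ng/hr ÷ 6400 ng/mL = 16.08699 mL/hr
Time remaining = 29.77154 mL ÷ 16.08699 mL/hr = 1.85066 hr

1.9 hours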